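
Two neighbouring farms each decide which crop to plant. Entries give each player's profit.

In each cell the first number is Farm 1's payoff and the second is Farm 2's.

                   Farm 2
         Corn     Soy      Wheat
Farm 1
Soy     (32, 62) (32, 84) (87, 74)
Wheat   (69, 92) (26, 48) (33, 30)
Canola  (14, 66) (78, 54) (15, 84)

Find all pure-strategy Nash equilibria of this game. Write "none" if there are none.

The unique pure-strategy Nash equilibrium is (Wheat, Corn).

(Soy, Corn): Farm 1 can switch to Wheat (32 → 69). Not NE.
(Soy, Soy): Farm 1 can switch to Canola (32 → 78). Not NE.
(Soy, Wheat): Farm 2 can switch to Soy (74 → 84). Not NE.
(Wheat, Corn): Farm 1 gets 69, best alternative 32; Farm 2 gets 92, best alternative 48. No profitable deviation — NE.
(Wheat, Soy): Farm 1 can switch to Soy (26 → 32). Not NE.
(Wheat, Wheat): Farm 1 can switch to Soy (33 → 87). Not NE.
(Canola, Corn): Farm 1 can switch to Soy (14 → 32). Not NE.
(The remaining 2 profiles each have a profitable deviation by the same check.)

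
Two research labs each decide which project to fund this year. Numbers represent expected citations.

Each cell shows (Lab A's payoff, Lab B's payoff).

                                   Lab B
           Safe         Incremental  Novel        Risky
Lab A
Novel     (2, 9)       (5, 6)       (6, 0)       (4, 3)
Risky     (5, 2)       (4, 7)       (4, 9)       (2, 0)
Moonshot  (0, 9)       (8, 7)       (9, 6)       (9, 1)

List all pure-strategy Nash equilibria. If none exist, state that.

This game has no pure Nash equilibrium.

(Novel, Safe): Lab A can switch to Risky (2 → 5). Not NE.
(Novel, Incremental): Lab A can switch to Moonshot (5 → 8). Not NE.
(Novel, Novel): Lab A can switch to Moonshot (6 → 9). Not NE.
(Novel, Risky): Lab A can switch to Moonshot (4 → 9). Not NE.
(Risky, Safe): Lab B can switch to Incremental (2 → 7). Not NE.
(Risky, Incremental): Lab A can switch to Novel (4 → 5). Not NE.
(Risky, Novel): Lab A can switch to Novel (4 → 6). Not NE.
(Risky, Risky): Lab A can switch to Novel (2 → 4). Not NE.
(Moonshot, Safe): Lab A can switch to Novel (0 → 2). Not NE.
(Moonshot, Incremental): Lab B can switch to Safe (7 → 9). Not NE.
(The remaining 2 profiles each have a profitable deviation by the same check.)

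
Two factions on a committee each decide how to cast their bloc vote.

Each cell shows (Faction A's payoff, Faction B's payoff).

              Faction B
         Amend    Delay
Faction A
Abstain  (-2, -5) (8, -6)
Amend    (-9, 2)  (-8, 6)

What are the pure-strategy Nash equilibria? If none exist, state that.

Mark each player's best response to every combination of opponents' strategies; a profile where every player is best-responding is a pure Nash equilibrium.
Faction A against Amend: payoffs -2, -9 → best response Abstain.
Faction A against Delay: payoffs 8, -8 → best response Abstain.
Faction B against Abstain: payoffs -5, -6 → best response Amend.
Faction B against Amend: payoffs 2, 6 → best response Delay.
Mutual best responses: (Abstain, Amend).

(Abstain, Amend)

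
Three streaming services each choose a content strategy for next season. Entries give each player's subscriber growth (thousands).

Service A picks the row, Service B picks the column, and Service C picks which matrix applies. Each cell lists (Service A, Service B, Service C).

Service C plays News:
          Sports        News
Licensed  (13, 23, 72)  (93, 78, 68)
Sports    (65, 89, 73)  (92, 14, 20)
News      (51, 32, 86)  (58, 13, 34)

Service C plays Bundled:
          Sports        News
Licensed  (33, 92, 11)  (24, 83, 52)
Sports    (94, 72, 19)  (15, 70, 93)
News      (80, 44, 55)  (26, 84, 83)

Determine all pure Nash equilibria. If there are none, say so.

Mark each player's best response to every combination of opponents' strategies; a profile where every player is best-responding is a pure Nash equilibrium.
Service A against (Sports, News): payoffs 13, 65, 51 → best response Sports.
Service A against (Sports, Bundled): payoffs 33, 94, 80 → best response Sports.
Service A against (News, News): payoffs 93, 92, 58 → best response Licensed.
Service A against (News, Bundled): payoffs 24, 15, 26 → best response News.
Service B against (Licensed, News): payoffs 23, 78 → best response News.
Service B against (Licensed, Bundled): payoffs 92, 83 → best response Sports.
Service B against (Sports, News): payoffs 89, 14 → best response Sports.
Service B against (Sports, Bundled): payoffs 72, 70 → best response Sports.
Service B against (News, News): payoffs 32, 13 → best response Sports.
Service B against (News, Bundled): payoffs 44, 84 → best response News.
Service C against (Licensed, Sports): payoffs 72, 11 → best response News.
Service C against (Licensed, News): payoffs 68, 52 → best response News.
Service C against (Sports, Sports): payoffs 73, 19 → best response News.
Service C against (Sports, News): payoffs 20, 93 → best response Bundled.
Service C against (News, Sports): payoffs 86, 55 → best response News.
Service C against (News, News): payoffs 34, 83 → best response Bundled.
Mutual best responses: (Licensed, News, News); (Sports, Sports, News); (News, News, Bundled).

(Licensed, News, News); (Sports, Sports, News); (News, News, Bundled)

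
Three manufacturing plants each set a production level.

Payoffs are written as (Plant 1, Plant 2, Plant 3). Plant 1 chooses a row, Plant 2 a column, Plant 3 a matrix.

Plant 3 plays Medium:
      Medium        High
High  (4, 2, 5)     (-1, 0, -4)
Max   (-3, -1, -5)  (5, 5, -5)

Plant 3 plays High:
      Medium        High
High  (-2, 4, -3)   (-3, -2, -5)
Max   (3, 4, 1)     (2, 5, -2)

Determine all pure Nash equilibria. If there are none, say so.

Plant 1 against (Medium, Medium): payoffs 4, -3 → best response High.
Plant 1 against (Medium, High): payoffs -2, 3 → best response Max.
Plant 1 against (High, Medium): payoffs -1, 5 → best response Max.
Plant 1 against (High, High): payoffs -3, 2 → best response Max.
Plant 2 against (High, Medium): payoffs 2, 0 → best response Medium.
Plant 2 against (High, High): payoffs 4, -2 → best response Medium.
Plant 2 against (Max, Medium): payoffs -1, 5 → best response High.
Plant 2 against (Max, High): payoffs 4, 5 → best response High.
Plant 3 against (High, Medium): payoffs 5, -3 → best response Medium.
Plant 3 against (High, High): payoffs -4, -5 → best response Medium.
Plant 3 against (Max, Medium): payoffs -5, 1 → best response High.
Plant 3 against (Max, High): payoffs -5, -2 → best response High.
Mutual best responses: (High, Medium, Medium); (Max, High, High).

The pure Nash equilibria are (High, Medium, Medium) and (Max, High, High).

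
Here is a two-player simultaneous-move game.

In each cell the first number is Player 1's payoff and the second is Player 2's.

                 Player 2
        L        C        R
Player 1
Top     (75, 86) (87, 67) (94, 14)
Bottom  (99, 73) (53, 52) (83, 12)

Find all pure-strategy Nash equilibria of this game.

Player 1 against L: payoffs 75, 99 → best response Bottom.
Player 1 against C: payoffs 87, 53 → best response Top.
Player 1 against R: payoffs 94, 83 → best response Top.
Player 2 against Top: payoffs 86, 67, 14 → best response L.
Player 2 against Bottom: payoffs 73, 52, 12 → best response L.
Mutual best responses: (Bottom, L).

(Bottom, L)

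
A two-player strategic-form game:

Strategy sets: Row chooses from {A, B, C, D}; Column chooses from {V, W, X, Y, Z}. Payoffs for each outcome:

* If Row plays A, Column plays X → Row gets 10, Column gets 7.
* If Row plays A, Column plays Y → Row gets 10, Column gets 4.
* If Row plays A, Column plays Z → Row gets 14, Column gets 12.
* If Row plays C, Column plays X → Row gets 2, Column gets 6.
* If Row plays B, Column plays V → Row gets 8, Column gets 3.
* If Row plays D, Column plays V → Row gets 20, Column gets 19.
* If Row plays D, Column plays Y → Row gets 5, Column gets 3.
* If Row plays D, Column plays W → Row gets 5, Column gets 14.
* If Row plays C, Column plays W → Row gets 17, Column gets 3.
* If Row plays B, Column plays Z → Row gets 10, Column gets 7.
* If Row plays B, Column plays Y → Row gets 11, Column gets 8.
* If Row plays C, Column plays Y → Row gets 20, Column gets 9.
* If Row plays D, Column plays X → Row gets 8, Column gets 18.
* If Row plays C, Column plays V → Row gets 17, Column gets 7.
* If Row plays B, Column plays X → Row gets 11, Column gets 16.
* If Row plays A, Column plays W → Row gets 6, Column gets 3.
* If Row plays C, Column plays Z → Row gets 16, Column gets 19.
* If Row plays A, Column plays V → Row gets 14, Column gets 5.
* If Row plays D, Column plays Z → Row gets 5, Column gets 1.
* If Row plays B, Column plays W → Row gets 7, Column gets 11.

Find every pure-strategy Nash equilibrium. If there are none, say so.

(A, V): Row can switch to C (14 → 17). Not NE.
(A, W): Row can switch to B (6 → 7). Not NE.
(A, X): Row can switch to B (10 → 11). Not NE.
(A, Y): Row can switch to B (10 → 11). Not NE.
(A, Z): Row can switch to C (14 → 16). Not NE.
(B, V): Row can switch to A (8 → 14). Not NE.
(B, W): Row can switch to C (7 → 17). Not NE.
(B, X): Row gets 11, best alternative 10; Column gets 16, best alternative 11. No profitable deviation — NE.
(B, Y): Row can switch to C (11 → 20). Not NE.
(B, Z): Row can switch to A (10 → 14). Not NE.
(C, V): Row can switch to D (17 → 20). Not NE.
(C, W): Column can switch to V (3 → 7). Not NE.
(C, X): Row can switch to A (2 → 10). Not NE.
(C, Z): Row gets 16, best alternative 14; Column gets 19, best alternative 9. No profitable deviation — NE.
(D, V): Row gets 20, best alternative 17; Column gets 19, best alternative 18. No profitable deviation — NE.
(The remaining 5 profiles each have a profitable deviation by the same check.)

(B, X), (C, Z), (D, V)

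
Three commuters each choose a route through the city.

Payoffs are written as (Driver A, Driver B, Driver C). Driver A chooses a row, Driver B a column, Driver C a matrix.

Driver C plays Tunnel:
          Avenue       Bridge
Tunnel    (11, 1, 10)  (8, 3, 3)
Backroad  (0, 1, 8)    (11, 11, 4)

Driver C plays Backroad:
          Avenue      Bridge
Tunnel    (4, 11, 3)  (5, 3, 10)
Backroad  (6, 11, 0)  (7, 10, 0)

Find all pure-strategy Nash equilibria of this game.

The unique pure-strategy Nash equilibrium is (Backroad, Bridge, Tunnel).

Driver A against (Avenue, Tunnel): payoffs 11, 0 → best response Tunnel.
Driver A against (Avenue, Backroad): payoffs 4, 6 → best response Backroad.
Driver A against (Bridge, Tunnel): payoffs 8, 11 → best response Backroad.
Driver A against (Bridge, Backroad): payoffs 5, 7 → best response Backroad.
Driver B against (Tunnel, Tunnel): payoffs 1, 3 → best response Bridge.
Driver B against (Tunnel, Backroad): payoffs 11, 3 → best response Avenue.
Driver B against (Backroad, Tunnel): payoffs 1, 11 → best response Bridge.
Driver B against (Backroad, Backroad): payoffs 11, 10 → best response Avenue.
Driver C against (Tunnel, Avenue): payoffs 10, 3 → best response Tunnel.
Driver C against (Tunnel, Bridge): payoffs 3, 10 → best response Backroad.
Driver C against (Backroad, Avenue): payoffs 8, 0 → best response Tunnel.
Driver C against (Backroad, Bridge): payoffs 4, 0 → best response Tunnel.
Mutual best responses: (Backroad, Bridge, Tunnel).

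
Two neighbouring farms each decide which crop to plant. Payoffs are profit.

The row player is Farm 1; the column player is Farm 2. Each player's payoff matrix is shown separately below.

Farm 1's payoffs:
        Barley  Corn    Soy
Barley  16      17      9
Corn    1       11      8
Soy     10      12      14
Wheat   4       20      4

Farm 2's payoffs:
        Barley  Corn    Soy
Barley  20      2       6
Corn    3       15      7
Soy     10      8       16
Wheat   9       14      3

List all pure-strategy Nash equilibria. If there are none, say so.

Pure-strategy Nash equilibria: (Barley, Barley), (Soy, Soy), (Wheat, Corn)

Farm 1 against Barley: payoffs 16, 1, 10, 4 → best response Barley.
Farm 1 against Corn: payoffs 17, 11, 12, 20 → best response Wheat.
Farm 1 against Soy: payoffs 9, 8, 14, 4 → best response Soy.
Farm 2 against Barley: payoffs 20, 2, 6 → best response Barley.
Farm 2 against Corn: payoffs 3, 15, 7 → best response Corn.
Farm 2 against Soy: payoffs 10, 8, 16 → best response Soy.
Farm 2 against Wheat: payoffs 9, 14, 3 → best response Corn.
Mutual best responses: (Barley, Barley); (Soy, Soy); (Wheat, Corn).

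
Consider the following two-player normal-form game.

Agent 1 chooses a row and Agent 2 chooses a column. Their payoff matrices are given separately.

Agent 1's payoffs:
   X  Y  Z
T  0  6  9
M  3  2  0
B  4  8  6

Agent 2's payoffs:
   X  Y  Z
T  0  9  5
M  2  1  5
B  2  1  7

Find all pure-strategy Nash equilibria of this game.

This game has no pure Nash equilibrium.

Agent 1 against X: payoffs 0, 3, 4 → best response B.
Agent 1 against Y: payoffs 6, 2, 8 → best response B.
Agent 1 against Z: payoffs 9, 0, 6 → best response T.
Agent 2 against T: payoffs 0, 9, 5 → best response Y.
Agent 2 against M: payoffs 2, 1, 5 → best response Z.
Agent 2 against B: payoffs 2, 1, 7 → best response Z.
No profile is a mutual best response for all players.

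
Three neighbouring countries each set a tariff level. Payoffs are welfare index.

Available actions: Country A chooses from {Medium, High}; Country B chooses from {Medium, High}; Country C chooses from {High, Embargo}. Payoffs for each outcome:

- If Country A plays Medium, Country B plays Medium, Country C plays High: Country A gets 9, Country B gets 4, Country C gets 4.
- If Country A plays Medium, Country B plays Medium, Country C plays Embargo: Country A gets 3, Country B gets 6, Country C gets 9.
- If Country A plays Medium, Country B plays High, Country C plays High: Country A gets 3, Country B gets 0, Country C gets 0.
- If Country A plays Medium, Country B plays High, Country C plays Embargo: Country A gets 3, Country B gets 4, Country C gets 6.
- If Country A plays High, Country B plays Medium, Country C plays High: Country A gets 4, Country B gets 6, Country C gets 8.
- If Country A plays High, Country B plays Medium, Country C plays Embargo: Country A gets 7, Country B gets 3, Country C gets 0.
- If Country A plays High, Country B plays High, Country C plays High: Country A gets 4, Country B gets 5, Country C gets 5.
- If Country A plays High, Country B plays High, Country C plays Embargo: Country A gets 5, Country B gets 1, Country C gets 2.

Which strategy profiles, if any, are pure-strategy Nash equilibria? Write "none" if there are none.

This game has no pure Nash equilibrium.

Country A against (Medium, High): payoffs 9, 4 → best response Medium.
Country A against (Medium, Embargo): payoffs 3, 7 → best response High.
Country A against (High, High): payoffs 3, 4 → best response High.
Country A against (High, Embargo): payoffs 3, 5 → best response High.
Country B against (Medium, High): payoffs 4, 0 → best response Medium.
Country B against (Medium, Embargo): payoffs 6, 4 → best response Medium.
Country B against (High, High): payoffs 6, 5 → best response Medium.
Country B against (High, Embargo): payoffs 3, 1 → best response Medium.
Country C against (Medium, Medium): payoffs 4, 9 → best response Embargo.
Country C against (Medium, High): payoffs 0, 6 → best response Embargo.
Country C against (High, Medium): payoffs 8, 0 → best response High.
Country C against (High, High): payoffs 5, 2 → best response High.
No profile is a mutual best response for all players.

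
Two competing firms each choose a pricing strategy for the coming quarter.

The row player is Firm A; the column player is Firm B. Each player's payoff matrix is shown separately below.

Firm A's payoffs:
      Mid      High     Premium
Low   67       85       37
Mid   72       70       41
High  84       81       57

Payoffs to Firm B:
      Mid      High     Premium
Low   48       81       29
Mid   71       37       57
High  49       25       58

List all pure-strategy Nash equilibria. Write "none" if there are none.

(Low, Mid): Firm A can switch to Mid (67 → 72). Not NE.
(Low, High): Firm A gets 85, best alternative 81; Firm B gets 81, best alternative 48. No profitable deviation — NE.
(Low, Premium): Firm A can switch to Mid (37 → 41). Not NE.
(Mid, Mid): Firm A can switch to High (72 → 84). Not NE.
(Mid, High): Firm A can switch to Low (70 → 85). Not NE.
(Mid, Premium): Firm A can switch to High (41 → 57). Not NE.
(High, Mid): Firm B can switch to Premium (49 → 58). Not NE.
(High, High): Firm A can switch to Low (81 → 85). Not NE.
(High, Premium): Firm A gets 57, best alternative 41; Firm B gets 58, best alternative 49. No profitable deviation — NE.

Pure-strategy Nash equilibria: (Low, High); (High, Premium)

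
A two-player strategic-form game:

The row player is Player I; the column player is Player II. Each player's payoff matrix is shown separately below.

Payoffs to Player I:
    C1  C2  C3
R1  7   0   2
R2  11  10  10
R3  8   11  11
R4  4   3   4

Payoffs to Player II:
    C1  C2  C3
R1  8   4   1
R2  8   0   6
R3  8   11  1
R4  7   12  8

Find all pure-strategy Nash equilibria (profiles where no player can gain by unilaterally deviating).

(R2, C1); (R3, C2)

Check each profile: it is a Nash equilibrium iff no player can strictly gain by switching unilaterally.
(R1, C1): Player I can switch to R2 (7 → 11). Not NE.
(R1, C2): Player I can switch to R2 (0 → 10). Not NE.
(R1, C3): Player I can switch to R2 (2 → 10). Not NE.
(R2, C1): Player I gets 11, best alternative 8; Player II gets 8, best alternative 6. No profitable deviation — NE.
(R2, C2): Player I can switch to R3 (10 → 11). Not NE.
(R2, C3): Player I can switch to R3 (10 → 11). Not NE.
(R3, C1): Player I can switch to R2 (8 → 11). Not NE.
(R3, C2): Player I gets 11, best alternative 10; Player II gets 11, best alternative 8. No profitable deviation — NE.
(R3, C3): Player II can switch to C1 (1 → 8). Not NE.
(R4, C1): Player I can switch to R1 (4 → 7). Not NE.
(R4, C2): Player I can switch to R2 (3 → 10). Not NE.
(R4, C3): Player I can switch to R2 (4 → 10). Not NE.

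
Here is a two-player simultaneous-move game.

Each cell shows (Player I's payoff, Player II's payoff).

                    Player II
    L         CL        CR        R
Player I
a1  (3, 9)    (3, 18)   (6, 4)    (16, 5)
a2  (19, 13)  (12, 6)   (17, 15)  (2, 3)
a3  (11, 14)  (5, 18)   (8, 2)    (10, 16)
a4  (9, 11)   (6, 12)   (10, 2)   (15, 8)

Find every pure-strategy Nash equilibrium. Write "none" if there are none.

The unique pure-strategy Nash equilibrium is (a2, CR).

Player I against L: payoffs 3, 19, 11, 9 → best response a2.
Player I against CL: payoffs 3, 12, 5, 6 → best response a2.
Player I against CR: payoffs 6, 17, 8, 10 → best response a2.
Player I against R: payoffs 16, 2, 10, 15 → best response a1.
Player II against a1: payoffs 9, 18, 4, 5 → best response CL.
Player II against a2: payoffs 13, 6, 15, 3 → best response CR.
Player II against a3: payoffs 14, 18, 2, 16 → best response CL.
Player II against a4: payoffs 11, 12, 2, 8 → best response CL.
Mutual best responses: (a2, CR).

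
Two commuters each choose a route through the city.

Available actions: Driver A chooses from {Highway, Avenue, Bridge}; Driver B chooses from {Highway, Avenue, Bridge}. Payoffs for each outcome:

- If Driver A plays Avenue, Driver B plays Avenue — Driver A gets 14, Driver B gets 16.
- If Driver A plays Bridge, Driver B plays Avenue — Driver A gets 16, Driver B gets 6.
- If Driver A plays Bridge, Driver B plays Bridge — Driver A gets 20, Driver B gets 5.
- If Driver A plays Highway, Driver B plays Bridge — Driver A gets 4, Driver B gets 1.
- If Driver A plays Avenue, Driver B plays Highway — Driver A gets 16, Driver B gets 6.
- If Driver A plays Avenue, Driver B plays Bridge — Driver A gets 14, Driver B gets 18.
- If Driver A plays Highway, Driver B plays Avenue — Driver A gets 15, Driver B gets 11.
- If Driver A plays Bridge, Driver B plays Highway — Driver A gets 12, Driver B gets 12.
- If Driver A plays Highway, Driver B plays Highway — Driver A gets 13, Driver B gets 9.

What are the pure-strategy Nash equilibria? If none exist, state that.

This game has no pure Nash equilibrium.

Mark each player's best response to every combination of opponents' strategies; a profile where every player is best-responding is a pure Nash equilibrium.
Driver A against Highway: payoffs 13, 16, 12 → best response Avenue.
Driver A against Avenue: payoffs 15, 14, 16 → best response Bridge.
Driver A against Bridge: payoffs 4, 14, 20 → best response Bridge.
Driver B against Highway: payoffs 9, 11, 1 → best response Avenue.
Driver B against Avenue: payoffs 6, 16, 18 → best response Bridge.
Driver B against Bridge: payoffs 12, 6, 5 → best response Highway.
No profile is a mutual best response for all players.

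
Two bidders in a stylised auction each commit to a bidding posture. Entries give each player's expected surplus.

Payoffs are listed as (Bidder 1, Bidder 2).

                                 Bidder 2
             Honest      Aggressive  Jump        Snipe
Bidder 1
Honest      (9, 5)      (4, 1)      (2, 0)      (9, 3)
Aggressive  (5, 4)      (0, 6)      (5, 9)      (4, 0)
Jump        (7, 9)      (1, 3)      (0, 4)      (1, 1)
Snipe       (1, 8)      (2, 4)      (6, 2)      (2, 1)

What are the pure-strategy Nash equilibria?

The unique pure-strategy Nash equilibrium is (Honest, Honest).

Bidder 1 against Honest: payoffs 9, 5, 7, 1 → best response Honest.
Bidder 1 against Aggressive: payoffs 4, 0, 1, 2 → best response Honest.
Bidder 1 against Jump: payoffs 2, 5, 0, 6 → best response Snipe.
Bidder 1 against Snipe: payoffs 9, 4, 1, 2 → best response Honest.
Bidder 2 against Honest: payoffs 5, 1, 0, 3 → best response Honest.
Bidder 2 against Aggressive: payoffs 4, 6, 9, 0 → best response Jump.
Bidder 2 against Jump: payoffs 9, 3, 4, 1 → best response Honest.
Bidder 2 against Snipe: payoffs 8, 4, 2, 1 → best response Honest.
Mutual best responses: (Honest, Honest).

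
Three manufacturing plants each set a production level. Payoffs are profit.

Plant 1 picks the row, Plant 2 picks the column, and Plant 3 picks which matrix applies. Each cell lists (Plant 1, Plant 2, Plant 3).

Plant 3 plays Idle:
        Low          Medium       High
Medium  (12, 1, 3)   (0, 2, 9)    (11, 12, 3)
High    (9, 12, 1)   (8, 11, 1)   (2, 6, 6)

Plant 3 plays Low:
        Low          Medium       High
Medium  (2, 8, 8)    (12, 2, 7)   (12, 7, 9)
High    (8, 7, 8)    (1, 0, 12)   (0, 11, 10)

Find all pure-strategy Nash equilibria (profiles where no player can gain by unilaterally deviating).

For each player, find the best response to each opponent profile; mutual best responses are the pure NE.
Plant 1 against (Low, Idle): payoffs 12, 9 → best response Medium.
Plant 1 against (Low, Low): payoffs 2, 8 → best response High.
Plant 1 against (Medium, Idle): payoffs 0, 8 → best response High.
Plant 1 against (Medium, Low): payoffs 12, 1 → best response Medium.
Plant 1 against (High, Idle): payoffs 11, 2 → best response Medium.
Plant 1 against (High, Low): payoffs 12, 0 → best response Medium.
Plant 2 against (Medium, Idle): payoffs 1, 2, 12 → best response High.
Plant 2 against (Medium, Low): payoffs 8, 2, 7 → best response Low.
Plant 2 against (High, Idle): payoffs 12, 11, 6 → best response Low.
Plant 2 against (High, Low): payoffs 7, 0, 11 → best response High.
Plant 3 against (Medium, Low): payoffs 3, 8 → best response Low.
Plant 3 against (Medium, Medium): payoffs 9, 7 → best response Idle.
Plant 3 against (Medium, High): payoffs 3, 9 → best response Low.
Plant 3 against (High, Low): payoffs 1, 8 → best response Low.
Plant 3 against (High, Medium): payoffs 1, 12 → best response Low.
Plant 3 against (High, High): payoffs 6, 10 → best response Low.
No profile is a mutual best response for all players.

This game has no pure Nash equilibrium.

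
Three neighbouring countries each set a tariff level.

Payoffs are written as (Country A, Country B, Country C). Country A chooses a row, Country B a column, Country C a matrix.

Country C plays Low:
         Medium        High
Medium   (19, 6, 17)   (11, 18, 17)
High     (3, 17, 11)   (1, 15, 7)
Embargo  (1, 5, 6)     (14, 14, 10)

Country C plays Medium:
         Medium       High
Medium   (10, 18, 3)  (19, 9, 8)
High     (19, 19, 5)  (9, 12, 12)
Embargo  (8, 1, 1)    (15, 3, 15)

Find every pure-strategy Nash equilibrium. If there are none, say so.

This game has no pure Nash equilibrium.

For each strategy profile, look for a profitable unilateral deviation.
(Medium, Medium, Low): Country B can switch to High (6 → 18). Not NE.
(Medium, Medium, Medium): Country A can switch to High (10 → 19). Not NE.
(Medium, High, Low): Country A can switch to Embargo (11 → 14). Not NE.
(Medium, High, Medium): Country B can switch to Medium (9 → 18). Not NE.
(High, Medium, Low): Country A can switch to Medium (3 → 19). Not NE.
(High, Medium, Medium): Country C can switch to Low (5 → 11). Not NE.
(High, High, Low): Country A can switch to Medium (1 → 11). Not NE.
(High, High, Medium): Country A can switch to Medium (9 → 19). Not NE.
(The remaining 4 profiles each have a profitable deviation by the same check.)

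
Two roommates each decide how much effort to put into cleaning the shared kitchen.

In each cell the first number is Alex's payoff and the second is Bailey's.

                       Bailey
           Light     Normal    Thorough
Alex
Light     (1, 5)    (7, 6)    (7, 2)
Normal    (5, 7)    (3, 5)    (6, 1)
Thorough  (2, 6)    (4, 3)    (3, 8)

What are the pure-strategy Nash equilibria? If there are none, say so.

Check each profile: it is a Nash equilibrium iff no player can strictly gain by switching unilaterally.
(Light, Light): Alex can switch to Normal (1 → 5). Not NE.
(Light, Normal): Alex gets 7, best alternative 4; Bailey gets 6, best alternative 5. No profitable deviation — NE.
(Light, Thorough): Bailey can switch to Light (2 → 5). Not NE.
(Normal, Light): Alex gets 5, best alternative 2; Bailey gets 7, best alternative 5. No profitable deviation — NE.
(Normal, Normal): Alex can switch to Light (3 → 7). Not NE.
(Normal, Thorough): Alex can switch to Light (6 → 7). Not NE.
(Thorough, Light): Alex can switch to Normal (2 → 5). Not NE.
(Thorough, Normal): Alex can switch to Light (4 → 7). Not NE.
(Thorough, Thorough): Alex can switch to Light (3 → 7). Not NE.

The pure Nash equilibria are (Light, Normal) and (Normal, Light).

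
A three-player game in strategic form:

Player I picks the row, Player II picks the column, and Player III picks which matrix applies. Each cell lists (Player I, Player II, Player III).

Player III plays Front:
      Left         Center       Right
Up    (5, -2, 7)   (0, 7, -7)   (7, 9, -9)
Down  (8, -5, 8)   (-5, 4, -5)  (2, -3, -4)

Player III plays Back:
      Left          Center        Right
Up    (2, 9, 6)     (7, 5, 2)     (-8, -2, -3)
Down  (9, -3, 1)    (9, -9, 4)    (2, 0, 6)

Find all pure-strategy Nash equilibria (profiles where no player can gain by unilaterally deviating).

(Up, Left, Front): Player I can switch to Down (5 → 8). Not NE.
(Up, Left, Back): Player I can switch to Down (2 → 9). Not NE.
(Up, Center, Front): Player II can switch to Right (7 → 9). Not NE.
(Up, Center, Back): Player I can switch to Down (7 → 9). Not NE.
(Up, Right, Front): Player III can switch to Back (-9 → -3). Not NE.
(Up, Right, Back): Player I can switch to Down (-8 → 2). Not NE.
(Down, Left, Front): Player II can switch to Center (-5 → 4). Not NE.
(Down, Left, Back): Player II can switch to Right (-3 → 0). Not NE.
(Down, Right, Back): Player I gets 2, best alternative -8; Player II gets 0, best alternative -3; Player III gets 6, best alternative -4. No profitable deviation — NE.
(The remaining 3 profiles each have a profitable deviation by the same check.)

(Down, Right, Back)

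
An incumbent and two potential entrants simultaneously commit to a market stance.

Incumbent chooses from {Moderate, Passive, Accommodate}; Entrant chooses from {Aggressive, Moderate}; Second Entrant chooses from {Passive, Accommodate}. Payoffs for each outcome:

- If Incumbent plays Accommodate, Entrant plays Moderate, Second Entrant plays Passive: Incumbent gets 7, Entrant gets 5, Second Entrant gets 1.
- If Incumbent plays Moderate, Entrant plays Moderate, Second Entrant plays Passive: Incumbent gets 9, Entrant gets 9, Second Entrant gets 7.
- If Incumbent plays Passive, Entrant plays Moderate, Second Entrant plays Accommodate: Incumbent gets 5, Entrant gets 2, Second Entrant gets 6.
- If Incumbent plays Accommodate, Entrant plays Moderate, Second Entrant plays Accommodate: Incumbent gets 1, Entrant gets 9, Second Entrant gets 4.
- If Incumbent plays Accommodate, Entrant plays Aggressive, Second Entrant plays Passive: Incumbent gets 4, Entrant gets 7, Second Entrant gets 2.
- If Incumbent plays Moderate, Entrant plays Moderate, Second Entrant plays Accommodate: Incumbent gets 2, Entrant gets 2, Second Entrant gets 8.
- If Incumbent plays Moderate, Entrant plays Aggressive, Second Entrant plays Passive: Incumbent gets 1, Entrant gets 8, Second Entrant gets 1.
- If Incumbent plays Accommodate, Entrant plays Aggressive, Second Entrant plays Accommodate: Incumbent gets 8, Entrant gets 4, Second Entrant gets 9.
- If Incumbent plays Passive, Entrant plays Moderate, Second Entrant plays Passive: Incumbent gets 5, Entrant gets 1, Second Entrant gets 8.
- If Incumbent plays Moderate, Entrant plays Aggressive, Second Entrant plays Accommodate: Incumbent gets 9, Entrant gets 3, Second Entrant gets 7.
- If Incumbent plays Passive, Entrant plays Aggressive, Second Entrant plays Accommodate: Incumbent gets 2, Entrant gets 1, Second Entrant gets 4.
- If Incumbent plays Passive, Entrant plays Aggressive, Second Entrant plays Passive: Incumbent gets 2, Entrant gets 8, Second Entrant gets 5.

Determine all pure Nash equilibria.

Pure NE: (Moderate, Aggressive, Accommodate)

Mark each player's best response to every combination of opponents' strategies; a profile where every player is best-responding is a pure Nash equilibrium.
Incumbent against (Aggressive, Passive): payoffs 1, 2, 4 → best response Accommodate.
Incumbent against (Aggressive, Accommodate): payoffs 9, 2, 8 → best response Moderate.
Incumbent against (Moderate, Passive): payoffs 9, 5, 7 → best response Moderate.
Incumbent against (Moderate, Accommodate): payoffs 2, 5, 1 → best response Passive.
Entrant against (Moderate, Passive): payoffs 8, 9 → best response Moderate.
Entrant against (Moderate, Accommodate): payoffs 3, 2 → best response Aggressive.
Entrant against (Passive, Passive): payoffs 8, 1 → best response Aggressive.
Entrant against (Passive, Accommodate): payoffs 1, 2 → best response Moderate.
Entrant against (Accommodate, Passive): payoffs 7, 5 → best response Aggressive.
Entrant against (Accommodate, Accommodate): payoffs 4, 9 → best response Moderate.
Second Entrant against (Moderate, Aggressive): payoffs 1, 7 → best response Accommodate.
Second Entrant against (Moderate, Moderate): payoffs 7, 8 → best response Accommodate.
Second Entrant against (Passive, Aggressive): payoffs 5, 4 → best response Passive.
Second Entrant against (Passive, Moderate): payoffs 8, 6 → best response Passive.
Second Entrant against (Accommodate, Aggressive): payoffs 2, 9 → best response Accommodate.
Second Entrant against (Accommodate, Moderate): payoffs 1, 4 → best response Accommodate.
Mutual best responses: (Moderate, Aggressive, Accommodate).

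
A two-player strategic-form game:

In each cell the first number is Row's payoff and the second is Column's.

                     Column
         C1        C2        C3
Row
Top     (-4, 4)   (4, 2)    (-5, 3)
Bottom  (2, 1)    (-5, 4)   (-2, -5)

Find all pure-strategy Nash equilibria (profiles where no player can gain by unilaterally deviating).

(Top, C1): Row can switch to Bottom (-4 → 2). Not NE.
(Top, C2): Column can switch to C1 (2 → 4). Not NE.
(Top, C3): Row can switch to Bottom (-5 → -2). Not NE.
(Bottom, C1): Column can switch to C2 (1 → 4). Not NE.
(Bottom, C2): Row can switch to Top (-5 → 4). Not NE.
(Bottom, C3): Column can switch to C1 (-5 → 1). Not NE.

No pure-strategy Nash equilibrium.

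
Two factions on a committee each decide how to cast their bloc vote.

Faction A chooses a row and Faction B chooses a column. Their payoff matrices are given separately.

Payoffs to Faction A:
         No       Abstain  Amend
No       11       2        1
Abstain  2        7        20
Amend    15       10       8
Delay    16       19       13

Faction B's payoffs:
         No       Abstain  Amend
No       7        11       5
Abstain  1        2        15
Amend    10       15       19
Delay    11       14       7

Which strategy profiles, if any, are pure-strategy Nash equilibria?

Pure-strategy Nash equilibria: (Abstain, Amend); (Delay, Abstain)

(No, No): Faction A can switch to Amend (11 → 15). Not NE.
(No, Abstain): Faction A can switch to Abstain (2 → 7). Not NE.
(No, Amend): Faction A can switch to Abstain (1 → 20). Not NE.
(Abstain, No): Faction A can switch to No (2 → 11). Not NE.
(Abstain, Abstain): Faction A can switch to Amend (7 → 10). Not NE.
(Abstain, Amend): Faction A gets 20, best alternative 13; Faction B gets 15, best alternative 2. No profitable deviation — NE.
(Amend, No): Faction A can switch to Delay (15 → 16). Not NE.
(Amend, Abstain): Faction A can switch to Delay (10 → 19). Not NE.
(Amend, Amend): Faction A can switch to Abstain (8 → 20). Not NE.
(Delay, No): Faction B can switch to Abstain (11 → 14). Not NE.
(Delay, Abstain): Faction A gets 19, best alternative 10; Faction B gets 14, best alternative 11. No profitable deviation — NE.
(Delay, Amend): Faction A can switch to Abstain (13 → 20). Not NE.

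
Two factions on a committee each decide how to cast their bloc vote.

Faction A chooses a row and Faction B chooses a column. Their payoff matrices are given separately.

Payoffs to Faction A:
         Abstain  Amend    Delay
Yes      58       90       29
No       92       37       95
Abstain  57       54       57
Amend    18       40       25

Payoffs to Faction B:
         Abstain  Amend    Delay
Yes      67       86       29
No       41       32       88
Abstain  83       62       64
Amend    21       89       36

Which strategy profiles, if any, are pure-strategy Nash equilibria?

Check each profile: it is a Nash equilibrium iff no player can strictly gain by switching unilaterally.
(Yes, Abstain): Faction A can switch to No (58 → 92). Not NE.
(Yes, Amend): Faction A gets 90, best alternative 54; Faction B gets 86, best alternative 67. No profitable deviation — NE.
(Yes, Delay): Faction A can switch to No (29 → 95). Not NE.
(No, Abstain): Faction B can switch to Delay (41 → 88). Not NE.
(No, Amend): Faction A can switch to Yes (37 → 90). Not NE.
(No, Delay): Faction A gets 95, best alternative 57; Faction B gets 88, best alternative 41. No profitable deviation — NE.
(Abstain, Abstain): Faction A can switch to Yes (57 → 58). Not NE.
(Abstain, Amend): Faction A can switch to Yes (54 → 90). Not NE.
(The remaining 4 profiles each have a profitable deviation by the same check.)

Pure-strategy Nash equilibria: (Yes, Amend), (No, Delay)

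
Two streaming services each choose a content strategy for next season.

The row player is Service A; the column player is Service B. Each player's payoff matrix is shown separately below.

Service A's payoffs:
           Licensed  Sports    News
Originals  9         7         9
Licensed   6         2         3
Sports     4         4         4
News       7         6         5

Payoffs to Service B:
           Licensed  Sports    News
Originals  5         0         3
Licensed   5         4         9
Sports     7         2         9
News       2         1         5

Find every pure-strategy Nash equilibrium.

(Originals, Licensed): Service A gets 9, best alternative 7; Service B gets 5, best alternative 3. No profitable deviation — NE.
(Originals, Sports): Service B can switch to Licensed (0 → 5). Not NE.
(Originals, News): Service B can switch to Licensed (3 → 5). Not NE.
(Licensed, Licensed): Service A can switch to Originals (6 → 9). Not NE.
(Licensed, Sports): Service A can switch to Originals (2 → 7). Not NE.
(Licensed, News): Service A can switch to Originals (3 → 9). Not NE.
(Sports, Licensed): Service A can switch to Originals (4 → 9). Not NE.
(Sports, Sports): Service A can switch to Originals (4 → 7). Not NE.
(Sports, News): Service A can switch to Originals (4 → 9). Not NE.
(News, Licensed): Service A can switch to Originals (7 → 9). Not NE.
(News, Sports): Service A can switch to Originals (6 → 7). Not NE.
(The remaining 1 profile has a profitable deviation by the same check.)

Pure NE: (Originals, Licensed)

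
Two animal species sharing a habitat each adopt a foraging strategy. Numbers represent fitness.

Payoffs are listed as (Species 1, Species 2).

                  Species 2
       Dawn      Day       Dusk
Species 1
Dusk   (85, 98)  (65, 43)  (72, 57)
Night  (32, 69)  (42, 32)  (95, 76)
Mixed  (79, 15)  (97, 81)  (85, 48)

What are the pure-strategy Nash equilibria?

Species 1 against Dawn: payoffs 85, 32, 79 → best response Dusk.
Species 1 against Day: payoffs 65, 42, 97 → best response Mixed.
Species 1 against Dusk: payoffs 72, 95, 85 → best response Night.
Species 2 against Dusk: payoffs 98, 43, 57 → best response Dawn.
Species 2 against Night: payoffs 69, 32, 76 → best response Dusk.
Species 2 against Mixed: payoffs 15, 81, 48 → best response Day.
Mutual best responses: (Dusk, Dawn); (Night, Dusk); (Mixed, Day).

The pure Nash equilibria are (Dusk, Dawn), (Night, Dusk), (Mixed, Day).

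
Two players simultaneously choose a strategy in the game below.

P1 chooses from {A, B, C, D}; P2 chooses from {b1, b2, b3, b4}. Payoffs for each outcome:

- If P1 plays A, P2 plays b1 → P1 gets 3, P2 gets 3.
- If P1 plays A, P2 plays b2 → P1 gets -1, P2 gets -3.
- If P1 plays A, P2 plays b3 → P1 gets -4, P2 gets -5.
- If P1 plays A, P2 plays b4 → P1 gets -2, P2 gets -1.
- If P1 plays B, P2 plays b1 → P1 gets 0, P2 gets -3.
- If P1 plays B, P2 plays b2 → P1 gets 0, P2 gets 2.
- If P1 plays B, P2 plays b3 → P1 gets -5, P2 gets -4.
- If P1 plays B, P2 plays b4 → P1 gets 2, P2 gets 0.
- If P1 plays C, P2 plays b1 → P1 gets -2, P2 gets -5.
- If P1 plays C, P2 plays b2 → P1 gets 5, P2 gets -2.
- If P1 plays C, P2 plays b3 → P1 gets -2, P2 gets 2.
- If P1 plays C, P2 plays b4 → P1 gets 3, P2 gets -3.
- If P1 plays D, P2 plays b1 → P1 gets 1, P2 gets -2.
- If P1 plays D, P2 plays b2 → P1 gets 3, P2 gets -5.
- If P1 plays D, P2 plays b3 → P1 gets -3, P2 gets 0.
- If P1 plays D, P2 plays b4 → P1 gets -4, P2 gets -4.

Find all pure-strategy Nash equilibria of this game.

Pure-strategy Nash equilibria: (A, b1), (C, b3)

P1 against b1: payoffs 3, 0, -2, 1 → best response A.
P1 against b2: payoffs -1, 0, 5, 3 → best response C.
P1 against b3: payoffs -4, -5, -2, -3 → best response C.
P1 against b4: payoffs -2, 2, 3, -4 → best response C.
P2 against A: payoffs 3, -3, -5, -1 → best response b1.
P2 against B: payoffs -3, 2, -4, 0 → best response b2.
P2 against C: payoffs -5, -2, 2, -3 → best response b3.
P2 against D: payoffs -2, -5, 0, -4 → best response b3.
Mutual best responses: (A, b1); (C, b3).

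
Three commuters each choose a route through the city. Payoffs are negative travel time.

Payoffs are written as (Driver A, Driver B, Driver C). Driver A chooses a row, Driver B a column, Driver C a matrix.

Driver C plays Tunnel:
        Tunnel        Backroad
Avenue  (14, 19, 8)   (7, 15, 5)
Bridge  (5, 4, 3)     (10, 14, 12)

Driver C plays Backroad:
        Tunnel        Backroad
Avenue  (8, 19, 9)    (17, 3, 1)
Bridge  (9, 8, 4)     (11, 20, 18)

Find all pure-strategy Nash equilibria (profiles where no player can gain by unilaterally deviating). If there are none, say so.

This game has no pure Nash equilibrium.

Driver A against (Tunnel, Tunnel): payoffs 14, 5 → best response Avenue.
Driver A against (Tunnel, Backroad): payoffs 8, 9 → best response Bridge.
Driver A against (Backroad, Tunnel): payoffs 7, 10 → best response Bridge.
Driver A against (Backroad, Backroad): payoffs 17, 11 → best response Avenue.
Driver B against (Avenue, Tunnel): payoffs 19, 15 → best response Tunnel.
Driver B against (Avenue, Backroad): payoffs 19, 3 → best response Tunnel.
Driver B against (Bridge, Tunnel): payoffs 4, 14 → best response Backroad.
Driver B against (Bridge, Backroad): payoffs 8, 20 → best response Backroad.
Driver C against (Avenue, Tunnel): payoffs 8, 9 → best response Backroad.
Driver C against (Avenue, Backroad): payoffs 5, 1 → best response Tunnel.
Driver C against (Bridge, Tunnel): payoffs 3, 4 → best response Backroad.
Driver C against (Bridge, Backroad): payoffs 12, 18 → best response Backroad.
No profile is a mutual best response for all players.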